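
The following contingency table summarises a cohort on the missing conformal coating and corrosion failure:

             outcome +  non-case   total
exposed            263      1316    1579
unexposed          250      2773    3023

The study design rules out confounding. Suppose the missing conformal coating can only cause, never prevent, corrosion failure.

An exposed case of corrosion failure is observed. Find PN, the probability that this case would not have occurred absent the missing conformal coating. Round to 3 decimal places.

p₁ = P(outcome | exposed) = 263/1579 = 0.16656
p₀ = P(outcome | unexposed) = 250/3023 = 0.082699
Under exogeneity and monotonicity, PN = (p₁ − p₀)/p₁.
PN = (0.16656 − 0.082699) / 0.16656 ≈ 0.5035

PN ≈ 0.503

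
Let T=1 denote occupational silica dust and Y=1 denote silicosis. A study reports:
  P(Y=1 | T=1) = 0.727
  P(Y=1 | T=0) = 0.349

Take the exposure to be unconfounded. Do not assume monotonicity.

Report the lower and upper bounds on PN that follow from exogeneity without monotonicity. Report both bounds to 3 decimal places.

0.520 ≤ PN ≤ 0.895

Let p₁ = 0.727, p₀ = 0.349.
Under exogeneity alone the bounds on PN are max{0,(p₁−p₀)/p₁} ≤ PN ≤ min{1,(1−p₀)/p₁}.
  lower = (p₁ − p₀)/p₁ = 0.378 / 0.727 ≈ 0.5199
  upper = min{1, (1 − p₀)/p₁} = 0.651 / 0.727 ≈ 0.8955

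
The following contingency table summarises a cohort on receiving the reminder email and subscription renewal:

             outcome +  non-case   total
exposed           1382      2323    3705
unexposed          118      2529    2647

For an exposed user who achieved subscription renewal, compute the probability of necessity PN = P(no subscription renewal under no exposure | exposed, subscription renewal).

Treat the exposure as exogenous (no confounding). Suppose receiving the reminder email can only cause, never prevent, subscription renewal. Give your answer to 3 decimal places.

PN ≈ 0.880

p₁ = P(outcome | exposed) = 1382/3705 = 0.37301
p₀ = P(outcome | unexposed) = 118/2647 = 0.044579
Under exogeneity and monotonicity, PN = (p₁ − p₀) / p₁.
PN = (0.37301 − 0.044579) / 0.37301 = 0.32843 / 0.37301 ≈ 0.8805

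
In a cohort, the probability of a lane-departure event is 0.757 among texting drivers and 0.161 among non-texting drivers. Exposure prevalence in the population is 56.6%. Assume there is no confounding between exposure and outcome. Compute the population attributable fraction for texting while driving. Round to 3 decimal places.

Let p₁ = 0.757, p₀ = 0.161.
Overall risk P(Y=1) = π·p₁ + (1−π)·p₀ = 0.566×0.757 + 0.434×0.161 = 0.49834.
Under exogeneity, PAF = [P(Y=1) − p₀] / P(Y=1).
PAF = (0.49834 − 0.161) / 0.49834 ≈ 0.6769

PAF ≈ 0.677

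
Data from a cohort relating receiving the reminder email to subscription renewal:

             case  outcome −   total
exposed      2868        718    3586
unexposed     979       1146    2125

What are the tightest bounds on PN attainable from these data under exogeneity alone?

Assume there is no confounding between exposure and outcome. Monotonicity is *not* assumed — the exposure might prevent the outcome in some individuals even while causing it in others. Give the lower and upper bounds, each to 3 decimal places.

p₁ = P(outcome | exposed) = 2868/3586 = 0.79978
p₀ = P(outcome | unexposed) = 979/2125 = 0.46071
Under exogeneity alone the bounds on PN are max{0,(p₁−p₀)/p₁} ≤ PN ≤ min{1,(1−p₀)/p₁}.
  lower = (p₁ − p₀)/p₁ = 0.33907 / 0.79978 ≈ 0.4240
  upper = min{1, (1 − p₀)/p₁} = 0.53929 / 0.79978 ≈ 0.6743

0.424 ≤ PN ≤ 0.674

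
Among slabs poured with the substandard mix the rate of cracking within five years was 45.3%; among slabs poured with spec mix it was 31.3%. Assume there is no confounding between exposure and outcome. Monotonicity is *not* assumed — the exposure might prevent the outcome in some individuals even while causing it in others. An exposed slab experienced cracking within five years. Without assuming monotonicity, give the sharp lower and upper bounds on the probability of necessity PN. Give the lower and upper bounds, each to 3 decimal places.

p₁ = 0.453, p₀ = 0.313.
Under exogeneity alone the bounds on PN are max{0,(p₁−p₀)/p₁} ≤ PN ≤ min{1,(1−p₀)/p₁}.
  lower = (p₁ − p₀)/p₁ = 0.14 / 0.453 ≈ 0.3091
  upper = min{1, (1 − p₀)/p₁} = 0.687 / 0.453 ≈ 1.5166 → capped at 1

0.309 ≤ PN ≤ 1.000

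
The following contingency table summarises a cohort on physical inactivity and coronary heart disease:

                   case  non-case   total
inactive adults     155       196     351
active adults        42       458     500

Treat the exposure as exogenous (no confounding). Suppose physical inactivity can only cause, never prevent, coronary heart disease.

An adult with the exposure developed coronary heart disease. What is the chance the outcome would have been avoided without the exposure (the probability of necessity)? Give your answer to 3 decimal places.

PN ≈ 0.810

p₁ = P(outcome | exposed) = 155/351 = 0.4416
p₀ = P(outcome | unexposed) = 42/500 = 0.084
Under exogeneity and monotonicity, PN = (p₁ − p₀)/p₁.
PN = (0.4416 − 0.084) / 0.4416 ≈ 0.8098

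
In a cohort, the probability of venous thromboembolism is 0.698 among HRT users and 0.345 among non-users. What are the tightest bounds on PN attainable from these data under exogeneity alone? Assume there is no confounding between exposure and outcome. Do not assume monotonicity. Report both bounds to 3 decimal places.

Let p₁ = 0.698, p₀ = 0.345.
Under exogeneity alone the bounds on PN are max{0,(p₁−p₀)/p₁} ≤ PN ≤ min{1,(1−p₀)/p₁}.
  lower = (p₁ − p₀)/p₁ = 0.353 / 0.698 ≈ 0.5057
  upper = min{1, (1 − p₀)/p₁} = 0.655 / 0.698 ≈ 0.9384

0.506 ≤ PN ≤ 0.938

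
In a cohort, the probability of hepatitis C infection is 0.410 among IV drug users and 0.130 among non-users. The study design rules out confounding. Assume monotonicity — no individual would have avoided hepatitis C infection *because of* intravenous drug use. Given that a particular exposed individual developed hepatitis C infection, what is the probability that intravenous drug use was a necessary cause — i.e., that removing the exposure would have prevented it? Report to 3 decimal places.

Let p₁ = 0.41, p₀ = 0.13.
Under exogeneity and monotonicity, PN = (p₁ − p₀) / p₁.
PN = (0.41 − 0.13) / 0.41 = 0.28 / 0.41 ≈ 0.6829

PN ≈ 0.683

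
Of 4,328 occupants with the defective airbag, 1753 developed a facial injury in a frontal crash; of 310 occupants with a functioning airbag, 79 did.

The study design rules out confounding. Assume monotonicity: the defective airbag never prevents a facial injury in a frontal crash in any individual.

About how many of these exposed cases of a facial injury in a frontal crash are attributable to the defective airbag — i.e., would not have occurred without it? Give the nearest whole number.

about 650 cases

p₁ = P(outcome | exposed) = 1753/4328 = 0.40504
p₀ = P(outcome | unexposed) = 79/310 = 0.25484
PN = (p₁ − p₀)/p₁ = (0.40504 − 0.25484) / 0.40504 ≈ 0.37083.
Attributable cases ≈ PN × (exposed cases) = 0.37083 × 1753 ≈ 650.06.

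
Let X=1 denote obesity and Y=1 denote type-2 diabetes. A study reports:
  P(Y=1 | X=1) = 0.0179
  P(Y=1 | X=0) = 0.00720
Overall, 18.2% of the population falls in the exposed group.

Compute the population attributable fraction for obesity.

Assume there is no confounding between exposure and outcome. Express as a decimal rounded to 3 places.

PAF ≈ 0.213

Let p₁ = 0.0179, p₀ = 0.0072.
Overall risk P(Y=1) = π·p₁ + (1−π)·p₀ = 0.182×0.0179 + 0.818×0.0072 = 0.0091474.
Under exogeneity, PAF = [P(Y=1) − p₀] / P(Y=1).
PAF = (0.0091474 − 0.0072) / 0.0091474 ≈ 0.2129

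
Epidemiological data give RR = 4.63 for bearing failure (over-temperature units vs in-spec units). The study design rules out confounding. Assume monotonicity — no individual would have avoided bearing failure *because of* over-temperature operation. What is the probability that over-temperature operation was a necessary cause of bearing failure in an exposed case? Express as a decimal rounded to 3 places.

Under exogeneity and monotonicity, PN = (RR − 1) / RR = 1 − 1/RR.
PN = (4.63 − 1) / 4.63 = 3.63 / 4.63 ≈ 0.7840

PN ≈ 0.784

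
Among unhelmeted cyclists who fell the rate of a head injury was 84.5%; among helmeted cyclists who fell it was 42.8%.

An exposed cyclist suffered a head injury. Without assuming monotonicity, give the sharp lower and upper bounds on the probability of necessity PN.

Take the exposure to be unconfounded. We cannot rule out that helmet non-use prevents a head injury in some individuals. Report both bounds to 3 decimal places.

0.493 ≤ PN ≤ 0.677

p₁ = 0.845, p₀ = 0.428.
Under exogeneity alone the bounds on PN are max{0,(p₁−p₀)/p₁} ≤ PN ≤ min{1,(1−p₀)/p₁}.
  lower = (p₁ − p₀)/p₁ = 0.417 / 0.845 ≈ 0.4935
  upper = min{1, (1 − p₀)/p₁} = 0.572 / 0.845 ≈ 0.6769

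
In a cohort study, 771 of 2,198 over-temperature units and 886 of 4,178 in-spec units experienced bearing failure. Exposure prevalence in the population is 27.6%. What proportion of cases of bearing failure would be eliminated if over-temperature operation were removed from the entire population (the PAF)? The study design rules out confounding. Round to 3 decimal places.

PAF ≈ 0.153

p₁ = P(outcome | exposed) = 771/2198 = 0.35077
p₀ = P(outcome | unexposed) = 886/4178 = 0.21206
Overall risk P(Y=1) = π·p₁ + (1−π)·p₀ = 0.276×0.35077 + 0.724×0.21206 = 0.25035.
Under exogeneity, PAF = [P(Y=1) − p₀] / P(Y=1).
PAF = (0.25035 − 0.21206) / 0.25035 ≈ 0.1529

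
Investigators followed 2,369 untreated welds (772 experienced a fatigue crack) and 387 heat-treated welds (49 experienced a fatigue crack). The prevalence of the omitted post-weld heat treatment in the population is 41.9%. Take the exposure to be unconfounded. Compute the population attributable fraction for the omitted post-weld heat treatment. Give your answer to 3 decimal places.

p₁ = P(outcome | exposed) = 772/2369 = 0.32588
p₀ = P(outcome | unexposed) = 49/387 = 0.12661
Overall risk P(Y=1) = π·p₁ + (1−π)·p₀ = 0.419×0.32588 + 0.581×0.12661 = 0.21011.
Under exogeneity, PAF = [P(Y=1) − p₀] / P(Y=1).
PAF = (0.21011 − 0.12661) / 0.21011 ≈ 0.3974

PAF ≈ 0.397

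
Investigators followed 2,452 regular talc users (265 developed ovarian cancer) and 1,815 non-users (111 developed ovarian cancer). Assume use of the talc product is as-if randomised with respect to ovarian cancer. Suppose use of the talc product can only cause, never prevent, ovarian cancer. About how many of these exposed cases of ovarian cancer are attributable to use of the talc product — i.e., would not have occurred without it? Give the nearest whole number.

about 115 cases

p₁ = P(outcome | exposed) = 265/2452 = 0.10808
p₀ = P(outcome | unexposed) = 111/1815 = 0.061157
PN = (p₁ − p₀)/p₁ = (0.10808 − 0.061157) / 0.10808 ≈ 0.43412.
Attributable cases ≈ PN × (exposed cases) = 0.43412 × 265 ≈ 115.04.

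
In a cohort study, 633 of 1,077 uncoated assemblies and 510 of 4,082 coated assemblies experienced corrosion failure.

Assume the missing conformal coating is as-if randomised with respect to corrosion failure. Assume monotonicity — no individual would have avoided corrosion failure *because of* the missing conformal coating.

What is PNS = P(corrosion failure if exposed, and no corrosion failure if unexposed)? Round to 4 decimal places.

PNS ≈ 0.4628

p₁ = P(outcome | exposed) = 633/1077 = 0.58774
p₀ = P(outcome | unexposed) = 510/4082 = 0.12494
Under exogeneity and monotonicity, PNS = p₁ − p₀.
PNS = 0.58774 − 0.12494 = 0.4628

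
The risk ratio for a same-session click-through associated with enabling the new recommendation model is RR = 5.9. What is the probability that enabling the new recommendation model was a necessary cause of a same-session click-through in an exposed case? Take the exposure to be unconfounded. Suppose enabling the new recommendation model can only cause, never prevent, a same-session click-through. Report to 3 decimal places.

Under exogeneity and monotonicity, PN = (RR − 1) / RR = 1 − 1/RR.
PN = (5.9 − 1) / 5.9 = 4.9 / 5.9 ≈ 0.8305

PN ≈ 0.831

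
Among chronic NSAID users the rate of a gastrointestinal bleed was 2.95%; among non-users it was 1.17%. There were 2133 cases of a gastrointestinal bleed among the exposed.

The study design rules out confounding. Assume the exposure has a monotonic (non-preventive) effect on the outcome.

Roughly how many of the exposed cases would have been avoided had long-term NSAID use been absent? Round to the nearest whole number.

about 1287 cases

p₁ = 0.0295, p₀ = 0.0117.
PN = (p₁ − p₀)/p₁ = (0.0295 − 0.0117) / 0.0295 ≈ 0.60339.
Attributable cases ≈ PN × (exposed cases) = 0.60339 × 2133 ≈ 1287.03.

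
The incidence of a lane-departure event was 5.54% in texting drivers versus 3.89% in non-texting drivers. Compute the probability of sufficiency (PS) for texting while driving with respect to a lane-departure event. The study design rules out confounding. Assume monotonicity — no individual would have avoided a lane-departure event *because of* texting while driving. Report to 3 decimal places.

p₁ = 0.0554, p₀ = 0.0389.
Under exogeneity and monotonicity, PS = (p₁ − p₀) / (1 − p₀).
PS = (0.0554 − 0.0389) / (1 − 0.0389) = 0.0165 / 0.9611 ≈ 0.0172

PS ≈ 0.017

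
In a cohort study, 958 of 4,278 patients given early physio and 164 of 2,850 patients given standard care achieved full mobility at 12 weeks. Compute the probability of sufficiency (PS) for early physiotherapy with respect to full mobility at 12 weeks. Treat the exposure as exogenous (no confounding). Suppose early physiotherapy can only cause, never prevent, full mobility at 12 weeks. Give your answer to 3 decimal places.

p₁ = P(outcome | exposed) = 958/4278 = 0.22394
p₀ = P(outcome | unexposed) = 164/2850 = 0.057544
Under exogeneity and monotonicity, PS = (p₁ − p₀) / (1 − p₀).
PS = (0.22394 − 0.057544) / (1 − 0.057544) = 0.16639 / 0.94246 ≈ 0.1766

PS ≈ 0.177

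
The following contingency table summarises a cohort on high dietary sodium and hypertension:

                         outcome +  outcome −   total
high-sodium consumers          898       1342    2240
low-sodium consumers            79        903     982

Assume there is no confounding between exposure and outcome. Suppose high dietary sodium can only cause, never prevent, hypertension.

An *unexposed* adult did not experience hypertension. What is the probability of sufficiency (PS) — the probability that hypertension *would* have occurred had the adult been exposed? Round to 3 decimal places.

PS ≈ 0.348

p₁ = P(outcome | exposed) = 898/2240 = 0.40089
p₀ = P(outcome | unexposed) = 79/982 = 0.080448
Under exogeneity and monotonicity, PS = (p₁ − p₀) / (1 − p₀).
PS = (0.40089 − 0.080448) / (1 − 0.080448) = 0.32044 / 0.91955 ≈ 0.3485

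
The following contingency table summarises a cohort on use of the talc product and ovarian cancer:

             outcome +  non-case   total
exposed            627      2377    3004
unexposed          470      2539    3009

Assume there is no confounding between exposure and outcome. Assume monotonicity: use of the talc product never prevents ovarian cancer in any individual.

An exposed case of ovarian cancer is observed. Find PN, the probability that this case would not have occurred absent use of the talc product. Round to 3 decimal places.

PN ≈ 0.252

p₁ = P(outcome | exposed) = 627/3004 = 0.20872
p₀ = P(outcome | unexposed) = 470/3009 = 0.1562
Under exogeneity and monotonicity, PN = (p₁ − p₀)/p₁.
PN = (0.20872 − 0.1562) / 0.20872 ≈ 0.2516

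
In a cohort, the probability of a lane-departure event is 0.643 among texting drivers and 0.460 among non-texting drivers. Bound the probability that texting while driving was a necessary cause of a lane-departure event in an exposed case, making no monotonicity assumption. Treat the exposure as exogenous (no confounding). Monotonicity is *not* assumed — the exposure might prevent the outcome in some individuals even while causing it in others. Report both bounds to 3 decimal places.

0.285 ≤ PN ≤ 0.840

Let p₁ = 0.643, p₀ = 0.46.
Under exogeneity alone the bounds on PN are max{0,(p₁−p₀)/p₁} ≤ PN ≤ min{1,(1−p₀)/p₁}.
  lower = (p₁ − p₀)/p₁ = 0.183 / 0.643 ≈ 0.2846
  upper = min{1, (1 − p₀)/p₁} = 0.54 / 0.643 ≈ 0.8398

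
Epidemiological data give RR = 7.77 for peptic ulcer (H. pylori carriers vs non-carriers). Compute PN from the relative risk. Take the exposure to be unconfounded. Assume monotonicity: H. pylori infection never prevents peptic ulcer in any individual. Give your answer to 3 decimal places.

PN ≈ 0.871

Under exogeneity and monotonicity, PN = (RR − 1) / RR = 1 − 1/RR.
PN = (7.77 − 1) / 7.77 = 6.77 / 7.77 ≈ 0.8713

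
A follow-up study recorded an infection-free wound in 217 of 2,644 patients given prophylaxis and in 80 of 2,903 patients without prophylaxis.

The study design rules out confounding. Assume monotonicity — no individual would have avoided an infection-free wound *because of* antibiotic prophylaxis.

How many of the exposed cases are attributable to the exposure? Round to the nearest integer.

about 144 cases

p₁ = P(outcome | exposed) = 217/2644 = 0.082073
p₀ = P(outcome | unexposed) = 80/2903 = 0.027558
PN = (p₁ − p₀)/p₁ = (0.082073 − 0.027558) / 0.082073 ≈ 0.66423.
Attributable cases ≈ PN × (exposed cases) = 0.66423 × 217 ≈ 144.14.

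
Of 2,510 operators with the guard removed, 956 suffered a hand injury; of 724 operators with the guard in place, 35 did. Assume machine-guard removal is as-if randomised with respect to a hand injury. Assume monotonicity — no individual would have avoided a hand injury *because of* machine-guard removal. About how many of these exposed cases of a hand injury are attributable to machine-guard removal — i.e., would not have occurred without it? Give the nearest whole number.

about 835 cases

p₁ = P(outcome | exposed) = 956/2510 = 0.38088
p₀ = P(outcome | unexposed) = 35/724 = 0.048343
PN = (p₁ − p₀)/p₁ = (0.38088 − 0.048343) / 0.38088 ≈ 0.87308.
Attributable cases ≈ PN × (exposed cases) = 0.87308 × 956 ≈ 834.66.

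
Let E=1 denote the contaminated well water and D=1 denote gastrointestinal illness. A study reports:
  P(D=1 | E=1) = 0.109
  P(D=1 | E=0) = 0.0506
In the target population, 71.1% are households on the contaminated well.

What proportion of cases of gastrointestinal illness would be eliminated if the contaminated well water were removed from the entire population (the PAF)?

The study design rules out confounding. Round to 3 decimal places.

Let p₁ = 0.109, p₀ = 0.0506.
Overall risk P(Y=1) = π·p₁ + (1−π)·p₀ = 0.711×0.109 + 0.289×0.0506 = 0.092122.
Under exogeneity, PAF = [P(Y=1) − p₀] / P(Y=1).
PAF = (0.092122 − 0.0506) / 0.092122 ≈ 0.4507

PAF ≈ 0.451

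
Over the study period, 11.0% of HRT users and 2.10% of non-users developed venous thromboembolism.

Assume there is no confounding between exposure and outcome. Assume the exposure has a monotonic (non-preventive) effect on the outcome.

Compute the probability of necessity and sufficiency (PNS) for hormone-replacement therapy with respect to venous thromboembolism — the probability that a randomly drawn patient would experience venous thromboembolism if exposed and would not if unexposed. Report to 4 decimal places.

PNS ≈ 0.0890

p₁ = 0.11, p₀ = 0.021.
Under exogeneity and monotonicity, PNS = p₁ − p₀.
PNS = 0.11 − 0.021 = 0.089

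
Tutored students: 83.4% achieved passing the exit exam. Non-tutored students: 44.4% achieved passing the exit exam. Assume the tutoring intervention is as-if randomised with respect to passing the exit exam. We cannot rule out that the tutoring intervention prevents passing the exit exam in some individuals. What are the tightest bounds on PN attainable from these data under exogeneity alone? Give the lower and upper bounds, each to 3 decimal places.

p₁ = 0.834, p₀ = 0.444.
Under exogeneity alone the bounds on PN are max{0,(p₁−p₀)/p₁} ≤ PN ≤ min{1,(1−p₀)/p₁}.
  lower = (p₁ − p₀)/p₁ = 0.39 / 0.834 ≈ 0.4676
  upper = min{1, (1 − p₀)/p₁} = 0.556 / 0.834 ≈ 0.6667

0.468 ≤ PN ≤ 0.667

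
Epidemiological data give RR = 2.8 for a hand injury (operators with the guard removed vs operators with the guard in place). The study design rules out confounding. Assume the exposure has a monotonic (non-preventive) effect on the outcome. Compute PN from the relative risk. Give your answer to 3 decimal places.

PN ≈ 0.643

Under exogeneity and monotonicity, PN = (RR − 1) / RR = 1 − 1/RR.
PN = (2.8 − 1) / 2.8 = 1.8 / 2.8 ≈ 0.6429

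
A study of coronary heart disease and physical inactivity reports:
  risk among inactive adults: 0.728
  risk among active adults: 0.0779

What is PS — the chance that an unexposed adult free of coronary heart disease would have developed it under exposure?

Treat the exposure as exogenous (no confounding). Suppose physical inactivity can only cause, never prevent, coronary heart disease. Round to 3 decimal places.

PS ≈ 0.705

Let p₁ = 0.728, p₀ = 0.0779.
Under exogeneity and monotonicity, PS = (p₁ − p₀) / (1 − p₀).
PS = (0.728 − 0.0779) / (1 − 0.0779) = 0.6501 / 0.9221 ≈ 0.7050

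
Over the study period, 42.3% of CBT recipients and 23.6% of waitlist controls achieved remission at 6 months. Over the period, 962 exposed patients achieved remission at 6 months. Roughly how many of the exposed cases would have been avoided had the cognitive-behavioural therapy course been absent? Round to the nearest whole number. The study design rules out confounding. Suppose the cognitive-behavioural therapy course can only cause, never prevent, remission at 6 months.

about 425 cases

p₁ = 0.423, p₀ = 0.236.
PN = (p₁ − p₀)/p₁ = (0.423 − 0.236) / 0.423 ≈ 0.44208.
Attributable cases ≈ PN × (exposed cases) = 0.44208 × 962 ≈ 425.28.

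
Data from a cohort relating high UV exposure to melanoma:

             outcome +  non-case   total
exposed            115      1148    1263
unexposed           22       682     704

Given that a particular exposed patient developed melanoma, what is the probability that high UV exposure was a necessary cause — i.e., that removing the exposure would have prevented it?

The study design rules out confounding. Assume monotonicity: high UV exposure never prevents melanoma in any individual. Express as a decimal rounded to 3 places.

p₁ = P(outcome | exposed) = 115/1263 = 0.091053
p₀ = P(outcome | unexposed) = 22/704 = 0.03125
Under exogeneity and monotonicity, PN = (p₁ − p₀) / p₁.
PN = (0.091053 − 0.03125) / 0.091053 = 0.059803 / 0.091053 ≈ 0.6568

PN ≈ 0.657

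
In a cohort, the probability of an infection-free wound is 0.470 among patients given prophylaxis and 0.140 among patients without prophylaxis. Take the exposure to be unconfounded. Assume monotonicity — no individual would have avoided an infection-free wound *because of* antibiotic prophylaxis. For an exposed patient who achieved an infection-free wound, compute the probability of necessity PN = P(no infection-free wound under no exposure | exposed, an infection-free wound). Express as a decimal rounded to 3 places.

PN ≈ 0.702

Let p₁ = 0.47, p₀ = 0.14.
Under exogeneity and monotonicity, PN = (p₁ − p₀) / p₁.
PN = (0.47 − 0.14) / 0.47 = 0.33 / 0.47 ≈ 0.7021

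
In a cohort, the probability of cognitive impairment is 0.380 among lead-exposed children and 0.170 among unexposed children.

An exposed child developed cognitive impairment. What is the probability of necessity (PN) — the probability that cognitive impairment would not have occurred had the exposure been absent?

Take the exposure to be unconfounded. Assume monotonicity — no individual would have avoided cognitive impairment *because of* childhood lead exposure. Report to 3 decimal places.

PN ≈ 0.553

Let p₁ = 0.38, p₀ = 0.17.
Under exogeneity and monotonicity, PN = (p₁ − p₀) / p₁.
PN = (0.38 − 0.17) / 0.38 = 0.21 / 0.38 ≈ 0.5526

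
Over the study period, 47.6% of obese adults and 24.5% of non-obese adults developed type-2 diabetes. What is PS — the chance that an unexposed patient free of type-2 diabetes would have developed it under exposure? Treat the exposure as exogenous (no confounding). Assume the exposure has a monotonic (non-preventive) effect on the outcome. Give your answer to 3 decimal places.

p₁ = 0.476, p₀ = 0.245.
Under exogeneity and monotonicity, PS = (p₁ − p₀) / (1 − p₀).
PS = (0.476 − 0.245) / (1 − 0.245) = 0.231 / 0.755 ≈ 0.3060

PS ≈ 0.306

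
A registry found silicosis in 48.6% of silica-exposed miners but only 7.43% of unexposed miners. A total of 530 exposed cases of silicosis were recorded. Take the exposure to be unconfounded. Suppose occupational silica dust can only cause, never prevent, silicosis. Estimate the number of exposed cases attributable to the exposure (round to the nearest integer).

p₁ = 0.486, p₀ = 0.0743.
PN = (p₁ − p₀)/p₁ = (0.486 − 0.0743) / 0.486 ≈ 0.84712.
Attributable cases ≈ PN × (exposed cases) = 0.84712 × 530 ≈ 448.97.

about 449 cases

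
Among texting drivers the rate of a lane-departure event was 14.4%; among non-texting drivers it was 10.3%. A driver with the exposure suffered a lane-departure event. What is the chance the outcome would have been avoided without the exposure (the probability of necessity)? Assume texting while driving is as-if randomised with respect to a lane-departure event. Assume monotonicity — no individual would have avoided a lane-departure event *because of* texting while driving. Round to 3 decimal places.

p₁ = 0.144, p₀ = 0.103.
Under exogeneity and monotonicity, PN = (p₁ − p₀) / p₁.
PN = (0.144 − 0.103) / 0.144 = 0.041 / 0.144 ≈ 0.2847

PN ≈ 0.285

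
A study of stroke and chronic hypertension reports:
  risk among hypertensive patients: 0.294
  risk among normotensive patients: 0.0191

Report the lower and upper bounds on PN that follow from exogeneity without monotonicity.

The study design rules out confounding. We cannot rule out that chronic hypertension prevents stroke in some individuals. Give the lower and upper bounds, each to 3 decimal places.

0.935 ≤ PN ≤ 1.000

Let p₁ = 0.294, p₀ = 0.0191.
Under exogeneity alone the bounds on PN are max{0,(p₁−p₀)/p₁} ≤ PN ≤ min{1,(1−p₀)/p₁}.
  lower = (p₁ − p₀)/p₁ = 0.2749 / 0.294 ≈ 0.9350
  upper = min{1, (1 − p₀)/p₁} = 0.9809 / 0.294 ≈ 3.3364 → capped at 1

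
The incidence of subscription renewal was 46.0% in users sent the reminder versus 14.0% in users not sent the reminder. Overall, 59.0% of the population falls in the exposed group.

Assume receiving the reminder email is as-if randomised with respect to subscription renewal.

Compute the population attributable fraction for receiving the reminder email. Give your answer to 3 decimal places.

p₁ = 0.46, p₀ = 0.14.
Overall risk P(Y=1) = π·p₁ + (1−π)·p₀ = 0.59×0.46 + 0.41×0.14 = 0.3288.
Under exogeneity, PAF = [P(Y=1) − p₀] / P(Y=1).
PAF = (0.3288 − 0.14) / 0.3288 ≈ 0.5742

PAF ≈ 0.574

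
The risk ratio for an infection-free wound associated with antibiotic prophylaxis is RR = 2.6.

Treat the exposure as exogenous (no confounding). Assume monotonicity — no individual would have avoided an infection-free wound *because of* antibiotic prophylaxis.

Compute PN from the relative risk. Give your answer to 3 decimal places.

PN ≈ 0.615

Under exogeneity and monotonicity, PN = (RR − 1) / RR = 1 − 1/RR.
PN = (2.6 − 1) / 2.6 = 1.6 / 2.6 ≈ 0.6154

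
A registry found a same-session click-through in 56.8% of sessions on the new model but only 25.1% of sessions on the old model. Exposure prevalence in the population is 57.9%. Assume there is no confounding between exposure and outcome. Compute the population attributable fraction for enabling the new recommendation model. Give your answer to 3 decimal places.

p₁ = 0.568, p₀ = 0.251.
Overall risk P(Y=1) = π·p₁ + (1−π)·p₀ = 0.579×0.568 + 0.421×0.251 = 0.43454.
Under exogeneity, PAF = [P(Y=1) − p₀] / P(Y=1).
PAF = (0.43454 − 0.251) / 0.43454 ≈ 0.4224

PAF ≈ 0.422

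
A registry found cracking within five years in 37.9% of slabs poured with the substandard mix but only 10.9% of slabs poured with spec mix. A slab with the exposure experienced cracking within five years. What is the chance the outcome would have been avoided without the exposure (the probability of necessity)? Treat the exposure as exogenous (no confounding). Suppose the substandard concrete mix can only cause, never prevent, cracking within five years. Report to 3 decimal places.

PN ≈ 0.712

p₁ = 0.379, p₀ = 0.109.
Under exogeneity and monotonicity, PN = (p₁ − p₀) / p₁.
PN = (0.379 − 0.109) / 0.379 = 0.27 / 0.379 ≈ 0.7124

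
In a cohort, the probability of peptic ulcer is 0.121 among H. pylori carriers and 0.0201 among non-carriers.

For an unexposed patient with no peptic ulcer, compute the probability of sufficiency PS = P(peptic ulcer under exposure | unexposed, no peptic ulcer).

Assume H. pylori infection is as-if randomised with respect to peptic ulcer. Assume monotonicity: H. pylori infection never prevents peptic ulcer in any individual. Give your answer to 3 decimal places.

Let p₁ = 0.121, p₀ = 0.0201.
Under exogeneity and monotonicity, PS = (p₁ − p₀) / (1 − p₀).
PS = (0.121 − 0.0201) / (1 − 0.0201) = 0.1009 / 0.9799 ≈ 0.1030

PS ≈ 0.103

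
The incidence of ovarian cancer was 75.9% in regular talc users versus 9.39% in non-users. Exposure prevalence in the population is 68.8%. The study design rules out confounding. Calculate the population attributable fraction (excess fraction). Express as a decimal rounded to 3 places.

PAF ≈ 0.830

p₁ = 0.759, p₀ = 0.0939.
Overall risk P(Y=1) = π·p₁ + (1−π)·p₀ = 0.688×0.759 + 0.312×0.0939 = 0.55149.
Under exogeneity, PAF = [P(Y=1) − p₀] / P(Y=1).
PAF = (0.55149 − 0.0939) / 0.55149 ≈ 0.8297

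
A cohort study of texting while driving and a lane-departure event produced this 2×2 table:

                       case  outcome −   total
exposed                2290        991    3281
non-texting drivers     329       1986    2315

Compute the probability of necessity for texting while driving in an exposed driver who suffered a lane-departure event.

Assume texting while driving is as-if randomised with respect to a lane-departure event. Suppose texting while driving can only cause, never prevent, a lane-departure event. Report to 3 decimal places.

PN ≈ 0.796

p₁ = P(outcome | exposed) = 2290/3281 = 0.69796
p₀ = P(outcome | unexposed) = 329/2315 = 0.14212
Under exogeneity and monotonicity, PN = (p₁ − p₀) / p₁.
PN = (0.69796 − 0.14212) / 0.69796 = 0.55584 / 0.69796 ≈ 0.7964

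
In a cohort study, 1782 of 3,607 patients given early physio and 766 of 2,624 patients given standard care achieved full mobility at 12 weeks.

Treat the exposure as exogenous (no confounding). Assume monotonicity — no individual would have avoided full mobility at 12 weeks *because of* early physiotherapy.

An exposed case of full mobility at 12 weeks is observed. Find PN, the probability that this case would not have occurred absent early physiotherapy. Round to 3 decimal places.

p₁ = P(outcome | exposed) = 1782/3607 = 0.49404
p₀ = P(outcome | unexposed) = 766/2624 = 0.29192
Under exogeneity and monotonicity, PN = (p₁ − p₀) / p₁.
PN = (0.49404 − 0.29192) / 0.49404 = 0.20212 / 0.49404 ≈ 0.4091

PN ≈ 0.409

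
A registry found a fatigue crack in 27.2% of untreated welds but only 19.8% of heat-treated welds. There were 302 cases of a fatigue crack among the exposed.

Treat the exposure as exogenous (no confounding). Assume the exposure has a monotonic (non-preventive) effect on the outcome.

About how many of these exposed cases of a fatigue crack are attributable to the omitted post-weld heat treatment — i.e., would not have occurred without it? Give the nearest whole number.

about 82 cases

p₁ = 0.272, p₀ = 0.198.
PN = (p₁ − p₀)/p₁ = (0.272 − 0.198) / 0.272 ≈ 0.27206.
Attributable cases ≈ PN × (exposed cases) = 0.27206 × 302 ≈ 82.16.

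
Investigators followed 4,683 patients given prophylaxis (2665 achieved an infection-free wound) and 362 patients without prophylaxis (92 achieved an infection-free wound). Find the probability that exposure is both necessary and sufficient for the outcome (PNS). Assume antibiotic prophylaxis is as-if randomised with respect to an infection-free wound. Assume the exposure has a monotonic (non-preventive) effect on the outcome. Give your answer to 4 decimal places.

PNS ≈ 0.3149

p₁ = P(outcome | exposed) = 2665/4683 = 0.56908
p₀ = P(outcome | unexposed) = 92/362 = 0.25414
Under exogeneity and monotonicity, PNS = p₁ − p₀.
PNS = 0.56908 − 0.25414 = 0.31494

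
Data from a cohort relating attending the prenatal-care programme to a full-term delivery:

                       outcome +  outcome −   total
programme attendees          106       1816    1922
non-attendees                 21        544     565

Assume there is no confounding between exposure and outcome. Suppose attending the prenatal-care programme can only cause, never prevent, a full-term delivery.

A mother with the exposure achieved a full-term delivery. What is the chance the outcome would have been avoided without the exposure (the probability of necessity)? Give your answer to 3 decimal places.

p₁ = P(outcome | exposed) = 106/1922 = 0.055151
p₀ = P(outcome | unexposed) = 21/565 = 0.037168
Under exogeneity and monotonicity, PN = (p₁ − p₀)/p₁.
PN = (0.055151 − 0.037168) / 0.055151 ≈ 0.3261

PN ≈ 0.326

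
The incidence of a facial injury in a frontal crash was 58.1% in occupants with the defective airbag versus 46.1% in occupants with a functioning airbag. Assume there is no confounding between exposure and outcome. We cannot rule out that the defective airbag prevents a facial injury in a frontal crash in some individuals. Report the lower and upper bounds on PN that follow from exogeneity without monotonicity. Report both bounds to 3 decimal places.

p₁ = 0.581, p₀ = 0.461.
Under exogeneity alone the bounds on PN are max{0,(p₁−p₀)/p₁} ≤ PN ≤ min{1,(1−p₀)/p₁}.
  lower = (p₁ − p₀)/p₁ = 0.12 / 0.581 ≈ 0.2065
  upper = min{1, (1 − p₀)/p₁} = 0.539 / 0.581 ≈ 0.9277

0.207 ≤ PN ≤ 0.928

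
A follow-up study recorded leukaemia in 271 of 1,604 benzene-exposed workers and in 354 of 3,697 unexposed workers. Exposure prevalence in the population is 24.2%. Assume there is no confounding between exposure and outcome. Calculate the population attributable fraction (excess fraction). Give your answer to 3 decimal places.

PAF ≈ 0.156

p₁ = P(outcome | exposed) = 271/1604 = 0.16895
p₀ = P(outcome | unexposed) = 354/3697 = 0.095753
Overall risk P(Y=1) = π·p₁ + (1−π)·p₀ = 0.242×0.16895 + 0.758×0.095753 = 0.11347.
Under exogeneity, PAF = [P(Y=1) − p₀] / P(Y=1).
PAF = (0.11347 − 0.095753) / 0.11347 ≈ 0.1561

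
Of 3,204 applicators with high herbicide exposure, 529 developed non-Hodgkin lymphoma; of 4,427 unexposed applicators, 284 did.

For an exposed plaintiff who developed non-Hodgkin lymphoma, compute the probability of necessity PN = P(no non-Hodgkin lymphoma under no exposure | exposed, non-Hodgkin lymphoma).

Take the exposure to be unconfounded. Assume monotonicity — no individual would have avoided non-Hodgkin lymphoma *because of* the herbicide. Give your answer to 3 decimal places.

PN ≈ 0.611

p₁ = P(outcome | exposed) = 529/3204 = 0.16511
p₀ = P(outcome | unexposed) = 284/4427 = 0.064152
Under exogeneity and monotonicity, PN = (p₁ − p₀) / p₁.
PN = (0.16511 − 0.064152) / 0.16511 = 0.10095 / 0.16511 ≈ 0.6115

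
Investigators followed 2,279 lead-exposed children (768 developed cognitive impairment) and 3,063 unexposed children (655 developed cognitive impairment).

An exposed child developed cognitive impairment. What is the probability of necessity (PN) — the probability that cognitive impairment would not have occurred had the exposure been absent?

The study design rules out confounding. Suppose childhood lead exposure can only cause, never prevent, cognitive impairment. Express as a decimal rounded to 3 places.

PN ≈ 0.365

p₁ = P(outcome | exposed) = 768/2279 = 0.33699
p₀ = P(outcome | unexposed) = 655/3063 = 0.21384
Under exogeneity and monotonicity, PN = (p₁ − p₀) / p₁.
PN = (0.33699 − 0.21384) / 0.33699 = 0.12315 / 0.33699 ≈ 0.3654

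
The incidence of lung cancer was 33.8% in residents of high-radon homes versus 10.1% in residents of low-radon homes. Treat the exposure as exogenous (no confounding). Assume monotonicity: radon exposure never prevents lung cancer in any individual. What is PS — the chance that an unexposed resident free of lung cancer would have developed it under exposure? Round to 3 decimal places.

p₁ = 0.338, p₀ = 0.101.
Under exogeneity and monotonicity, PS = (p₁ − p₀) / (1 − p₀).
PS = (0.338 − 0.101) / (1 − 0.101) = 0.237 / 0.899 ≈ 0.2636

PS ≈ 0.264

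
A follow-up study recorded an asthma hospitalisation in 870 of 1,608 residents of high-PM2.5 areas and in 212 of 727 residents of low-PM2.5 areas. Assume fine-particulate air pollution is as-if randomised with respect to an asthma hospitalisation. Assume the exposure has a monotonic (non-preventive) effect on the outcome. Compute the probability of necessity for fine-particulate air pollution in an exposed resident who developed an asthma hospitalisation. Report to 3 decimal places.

p₁ = P(outcome | exposed) = 870/1608 = 0.54104
p₀ = P(outcome | unexposed) = 212/727 = 0.29161
Under exogeneity and monotonicity, PN = (p₁ − p₀) / p₁.
PN = (0.54104 − 0.29161) / 0.54104 = 0.24944 / 0.54104 ≈ 0.4610

PN ≈ 0.461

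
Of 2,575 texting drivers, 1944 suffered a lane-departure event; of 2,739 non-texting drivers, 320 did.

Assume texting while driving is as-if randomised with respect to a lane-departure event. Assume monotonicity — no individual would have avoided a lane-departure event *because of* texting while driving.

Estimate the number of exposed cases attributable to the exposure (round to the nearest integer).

about 1643 cases

p₁ = P(outcome | exposed) = 1944/2575 = 0.75495
p₀ = P(outcome | unexposed) = 320/2739 = 0.11683
PN = (p₁ − p₀)/p₁ = (0.75495 − 0.11683) / 0.75495 ≈ 0.84525.
Attributable cases ≈ PN × (exposed cases) = 0.84525 × 1944 ≈ 1643.16.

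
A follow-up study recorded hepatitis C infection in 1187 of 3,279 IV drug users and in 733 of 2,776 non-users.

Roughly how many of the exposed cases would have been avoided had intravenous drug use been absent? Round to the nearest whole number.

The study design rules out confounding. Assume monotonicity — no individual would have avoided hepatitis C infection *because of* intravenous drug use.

about 321 cases

p₁ = P(outcome | exposed) = 1187/3279 = 0.362
p₀ = P(outcome | unexposed) = 733/2776 = 0.26405
PN = (p₁ − p₀)/p₁ = (0.362 − 0.26405) / 0.362 ≈ 0.27058.
Attributable cases ≈ PN × (exposed cases) = 0.27058 × 1187 ≈ 321.18.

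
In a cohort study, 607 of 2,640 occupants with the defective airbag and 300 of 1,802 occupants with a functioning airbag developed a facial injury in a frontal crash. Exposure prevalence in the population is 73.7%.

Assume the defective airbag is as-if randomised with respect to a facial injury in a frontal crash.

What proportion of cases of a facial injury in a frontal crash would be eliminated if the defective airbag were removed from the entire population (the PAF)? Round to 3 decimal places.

PAF ≈ 0.219

p₁ = P(outcome | exposed) = 607/2640 = 0.22992
p₀ = P(outcome | unexposed) = 300/1802 = 0.16648
Overall risk P(Y=1) = π·p₁ + (1−π)·p₀ = 0.737×0.22992 + 0.263×0.16648 = 0.21324.
Under exogeneity, PAF = [P(Y=1) − p₀] / P(Y=1).
PAF = (0.21324 − 0.16648) / 0.21324 ≈ 0.2193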